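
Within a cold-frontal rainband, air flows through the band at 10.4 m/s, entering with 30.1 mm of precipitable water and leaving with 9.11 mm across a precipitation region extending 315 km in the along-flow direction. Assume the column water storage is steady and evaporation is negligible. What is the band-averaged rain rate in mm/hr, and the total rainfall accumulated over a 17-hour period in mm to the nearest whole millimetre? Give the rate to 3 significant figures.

R ≈ 2.49 mm/hr; total ≈ 42 mm

Column moisture flux per unit crosswind length is F = V × PW.
Inflow: F_in = 10.4 × 30.1 = 313.04 mm·m/s
Outflow: F_out = 10.4 × 9.11 = 94.744 mm·m/s
Steady-state rate R = (F_in − F_out)/L = (313.04 − 94.744) / 315000 m = 6.930e-04 mm/s.
R = 6.930e-04 × 3600 = 2.49 mm/hr.
Over 17 h: total = 2.49 × 17 = 42.33 ≈ 42 mm.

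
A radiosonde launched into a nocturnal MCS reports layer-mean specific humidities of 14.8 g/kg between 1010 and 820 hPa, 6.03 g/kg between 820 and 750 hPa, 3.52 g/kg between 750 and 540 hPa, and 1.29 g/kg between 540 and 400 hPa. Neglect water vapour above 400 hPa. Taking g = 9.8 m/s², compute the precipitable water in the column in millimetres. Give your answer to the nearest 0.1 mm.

PW ≈ 42.4 mm

Precipitable water is the column-integrated vapour mass per unit area: PW = (1/g) Σ q̄ Δp, with q in kg/kg and Δp in Pa (1 kg/m² of water = 1 mm).
Layer 1010–820 hPa: Δp = 190 hPa = 19000 Pa, q̄ = 0.0148 kg/kg → 0.0148 × 19000 / 9.8 = 28.69 mm
Layer 820–750 hPa: Δp = 70 hPa = 7000 Pa, q̄ = 0.00603 kg/kg → 0.00603 × 7000 / 9.8 = 4.31 mm
Layer 750–540 hPa: Δp = 210 hPa = 21000 Pa, q̄ = 0.00352 kg/kg → 0.00352 × 21000 / 9.8 = 7.54 mm
Layer 540–400 hPa: Δp = 140 hPa = 14000 Pa, q̄ = 0.00129 kg/kg → 0.00129 × 14000 / 9.8 = 1.84 mm
PW = 28.69 + 4.31 + 7.54 + 1.84 = 42.38 ≈ 42.4 mm.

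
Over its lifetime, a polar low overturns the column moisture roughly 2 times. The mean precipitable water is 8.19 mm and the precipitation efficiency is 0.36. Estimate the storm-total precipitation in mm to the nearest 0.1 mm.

precipitation ≈ 5.9 mm

Each cycle deposits ε × PW = 0.36 × 8.19 = 2.9484 mm.
Over 2 cycles: 2 × 2.9484 = 5.9 mm.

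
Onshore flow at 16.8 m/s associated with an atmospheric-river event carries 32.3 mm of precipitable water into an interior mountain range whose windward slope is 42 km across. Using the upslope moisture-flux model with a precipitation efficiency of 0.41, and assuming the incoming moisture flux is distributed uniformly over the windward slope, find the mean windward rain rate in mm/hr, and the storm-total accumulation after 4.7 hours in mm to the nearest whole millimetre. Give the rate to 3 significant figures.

Incoming column moisture flux per unit ridge length: F = V × PW = 16.8 × 32.3 = 542.64 mm·m/s.
Spread over the 42 km slope with efficiency ε = 0.41: R = ε·F/W = 0.41 × 542.64 / 42000 m = 5.297e-03 mm/s.
R = 5.297e-03 × 3600 = 19.1 mm/hr.
Over 4.7 h: total = 19.1 × 4.7 = 89.77 ≈ 90 mm.

R ≈ 19.1 mm/hr; total ≈ 90 mm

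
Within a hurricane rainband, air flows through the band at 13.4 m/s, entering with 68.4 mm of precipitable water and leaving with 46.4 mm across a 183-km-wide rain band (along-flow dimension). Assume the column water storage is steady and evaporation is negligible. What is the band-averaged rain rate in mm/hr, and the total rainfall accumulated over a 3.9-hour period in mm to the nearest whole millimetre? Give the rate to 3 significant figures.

Column moisture flux per unit crosswind length is F = V × PW.
Inflow: F_in = 13.4 × 68.4 = 916.56 mm·m/s
Outflow: F_out = 13.4 × 46.4 = 621.76 mm·m/s
Steady-state rate R = (F_in − F_out)/L = (916.56 − 621.76) / 183000 m = 1.611e-03 mm/s.
R = 1.611e-03 × 3600 = 5.80 mm/hr.
Over 3.9 h: total = 5.80 × 3.9 = 22.62 ≈ 23 mm.

R ≈ 5.80 mm/hr; total ≈ 23 mm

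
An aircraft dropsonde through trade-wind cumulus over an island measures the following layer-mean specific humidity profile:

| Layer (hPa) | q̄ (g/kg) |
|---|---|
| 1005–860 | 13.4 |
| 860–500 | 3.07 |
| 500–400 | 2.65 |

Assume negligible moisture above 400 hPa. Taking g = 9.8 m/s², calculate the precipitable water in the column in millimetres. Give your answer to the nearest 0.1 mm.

Precipitable water is the column-integrated vapour mass per unit area: PW = (1/g) Σ q̄ Δp, with q in kg/kg and Δp in Pa (1 kg/m² of water = 1 mm).
Layer 1005–860 hPa: Δp = 145 hPa = 14500 Pa, q̄ = 0.0134 kg/kg → 0.0134 × 14500 / 9.8 = 19.83 mm
Layer 860–500 hPa: Δp = 360 hPa = 36000 Pa, q̄ = 0.00307 kg/kg → 0.00307 × 36000 / 9.8 = 11.28 mm
Layer 500–400 hPa: Δp = 100 hPa = 10000 Pa, q̄ = 0.00265 kg/kg → 0.00265 × 10000 / 9.8 = 2.70 mm
PW = 19.83 + 11.28 + 2.70 = 33.81 ≈ 33.8 mm.

PW ≈ 33.8 mm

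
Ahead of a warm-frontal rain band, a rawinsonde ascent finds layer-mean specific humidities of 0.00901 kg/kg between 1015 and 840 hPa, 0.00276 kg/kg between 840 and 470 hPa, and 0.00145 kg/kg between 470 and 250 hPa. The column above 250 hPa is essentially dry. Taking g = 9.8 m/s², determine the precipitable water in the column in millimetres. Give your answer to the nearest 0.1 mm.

PW ≈ 29.8 mm

Precipitable water is the column-integrated vapour mass per unit area: PW = (1/g) Σ q̄ Δp, with q in kg/kg and Δp in Pa (1 kg/m² of water = 1 mm).
Layer 1015–840 hPa: Δp = 175 hPa = 17500 Pa, q̄ = 0.00901 kg/kg → 0.00901 × 17500 / 9.8 = 16.09 mm
Layer 840–470 hPa: Δp = 370 hPa = 37000 Pa, q̄ = 0.00276 kg/kg → 0.00276 × 37000 / 9.8 = 10.42 mm
Layer 470–250 hPa: Δp = 220 hPa = 22000 Pa, q̄ = 0.00145 kg/kg → 0.00145 × 22000 / 9.8 = 3.26 mm
PW = 16.09 + 10.42 + 3.26 = 29.77 ≈ 29.8 mm.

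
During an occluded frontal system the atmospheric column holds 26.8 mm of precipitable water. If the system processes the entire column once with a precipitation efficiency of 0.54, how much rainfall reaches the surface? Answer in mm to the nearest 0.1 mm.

Rainfall = ε × PW = 0.54 × 26.8 = 14.5 mm.

rainfall ≈ 14.5 mm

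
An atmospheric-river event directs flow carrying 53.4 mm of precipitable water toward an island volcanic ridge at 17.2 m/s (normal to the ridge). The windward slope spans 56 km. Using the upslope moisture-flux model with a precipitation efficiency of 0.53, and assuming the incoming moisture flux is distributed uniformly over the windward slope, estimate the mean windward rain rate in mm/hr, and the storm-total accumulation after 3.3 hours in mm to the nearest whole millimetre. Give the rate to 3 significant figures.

R ≈ 31.3 mm/hr; total ≈ 103 mm

Incoming column moisture flux per unit ridge length: F = V × PW = 17.2 × 53.4 = 918.48 mm·m/s.
Spread over the 56 km slope with efficiency ε = 0.53: R = ε·F/W = 0.53 × 918.48 / 56000 m = 8.693e-03 mm/s.
R = 8.693e-03 × 3600 = 31.3 mm/hr.
Over 3.3 h: total = 31.3 × 3.3 = 103.29 ≈ 103 mm.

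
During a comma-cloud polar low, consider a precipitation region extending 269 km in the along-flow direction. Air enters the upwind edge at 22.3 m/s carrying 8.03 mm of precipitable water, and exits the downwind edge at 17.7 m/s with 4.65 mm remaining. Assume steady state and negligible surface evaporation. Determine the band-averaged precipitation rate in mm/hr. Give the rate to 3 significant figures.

R ≈ 1.29 mm/hr

Column moisture flux per unit crosswind length is F = V × PW.
Inflow: F_in = 22.3 × 8.03 = 179.069 mm·m/s
Outflow: F_out = 17.7 × 4.65 = 82.305 mm·m/s
Steady-state rate R = (F_in − F_out)/L = (179.069 − 82.305) / 269000 m = 3.597e-04 mm/s.
R = 3.597e-04 × 3600 = 1.29 mm/hr.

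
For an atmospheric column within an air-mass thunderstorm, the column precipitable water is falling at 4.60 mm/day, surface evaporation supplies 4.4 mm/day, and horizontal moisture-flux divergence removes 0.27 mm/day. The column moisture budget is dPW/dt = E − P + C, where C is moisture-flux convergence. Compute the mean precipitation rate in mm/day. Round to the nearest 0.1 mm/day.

dPW/dt = -4.60 mm/day.
P = E + C − dPW/dt = 4.4 + (-0.27) − (-4.60) = 8.7 mm/day.

P ≈ 8.7 mm/day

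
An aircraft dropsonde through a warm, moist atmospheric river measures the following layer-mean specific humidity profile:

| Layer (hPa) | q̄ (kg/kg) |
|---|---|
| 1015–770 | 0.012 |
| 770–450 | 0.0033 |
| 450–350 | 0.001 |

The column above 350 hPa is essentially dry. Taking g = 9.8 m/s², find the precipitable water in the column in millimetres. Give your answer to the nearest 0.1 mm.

PW ≈ 41.8 mm

Precipitable water is the column-integrated vapour mass per unit area: PW = (1/g) Σ q̄ Δp, with q in kg/kg and Δp in Pa (1 kg/m² of water = 1 mm).
Layer 1015–770 hPa: Δp = 245 hPa = 24500 Pa, q̄ = 0.012 kg/kg → 0.012 × 24500 / 9.8 = 30.00 mm
Layer 770–450 hPa: Δp = 320 hPa = 32000 Pa, q̄ = 0.0033 kg/kg → 0.0033 × 32000 / 9.8 = 10.78 mm
Layer 450–350 hPa: Δp = 100 hPa = 10000 Pa, q̄ = 0.001 kg/kg → 0.001 × 10000 / 9.8 = 1.02 mm
PW = 30.00 + 10.78 + 1.02 = 41.80 ≈ 41.8 mm.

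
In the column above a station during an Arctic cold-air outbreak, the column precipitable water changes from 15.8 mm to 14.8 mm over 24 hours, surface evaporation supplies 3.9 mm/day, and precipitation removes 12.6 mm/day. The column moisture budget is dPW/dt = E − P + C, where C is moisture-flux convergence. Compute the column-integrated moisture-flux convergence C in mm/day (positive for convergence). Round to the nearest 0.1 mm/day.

C ≈ 7.7 mm/day

dPW/dt = (14.8 − 15.8) mm / (24/24 day) = -1.000 mm/day.
C = dPW/dt − E + P = (-1.000) − 3.9 + 12.6 = 7.7 mm/day.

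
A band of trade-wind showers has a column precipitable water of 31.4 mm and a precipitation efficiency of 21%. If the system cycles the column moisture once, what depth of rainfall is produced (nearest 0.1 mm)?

Rainfall = ε × PW = 0.21 × 31.4 = 6.6 mm.

rainfall ≈ 6.6 mm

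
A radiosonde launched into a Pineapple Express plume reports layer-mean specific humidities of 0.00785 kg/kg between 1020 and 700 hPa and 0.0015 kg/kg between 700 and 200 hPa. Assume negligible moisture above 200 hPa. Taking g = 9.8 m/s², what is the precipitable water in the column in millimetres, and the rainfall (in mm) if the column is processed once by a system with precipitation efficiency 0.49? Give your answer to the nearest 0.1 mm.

Precipitable water is the column-integrated vapour mass per unit area: PW = (1/g) Σ q̄ Δp, with q in kg/kg and Δp in Pa (1 kg/m² of water = 1 mm).
Layer 1020–700 hPa: Δp = 320 hPa = 32000 Pa, q̄ = 0.00785 kg/kg → 0.00785 × 32000 / 9.8 = 25.63 mm
Layer 700–200 hPa: Δp = 500 hPa = 50000 Pa, q̄ = 0.0015 kg/kg → 0.0015 × 50000 / 9.8 = 7.65 mm
PW = 25.63 + 7.65 = 33.28 ≈ 33.3 mm.
Rainfall = ε × PW = 0.49 × 33.3 = 16.3 mm.

PW ≈ 33.3 mm; rainfall ≈ 16.3 mm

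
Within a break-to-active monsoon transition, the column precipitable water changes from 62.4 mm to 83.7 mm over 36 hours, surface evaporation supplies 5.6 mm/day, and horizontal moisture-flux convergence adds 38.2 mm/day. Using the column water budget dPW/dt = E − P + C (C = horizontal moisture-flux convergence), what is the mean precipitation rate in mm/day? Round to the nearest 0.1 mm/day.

dPW/dt = (83.7 − 62.4) mm / (36/24 day) = +14.200 mm/day.
P = E + C − dPW/dt = 5.6 + (38.2) − (+14.200) = 29.6 mm/day.

P ≈ 29.6 mm/day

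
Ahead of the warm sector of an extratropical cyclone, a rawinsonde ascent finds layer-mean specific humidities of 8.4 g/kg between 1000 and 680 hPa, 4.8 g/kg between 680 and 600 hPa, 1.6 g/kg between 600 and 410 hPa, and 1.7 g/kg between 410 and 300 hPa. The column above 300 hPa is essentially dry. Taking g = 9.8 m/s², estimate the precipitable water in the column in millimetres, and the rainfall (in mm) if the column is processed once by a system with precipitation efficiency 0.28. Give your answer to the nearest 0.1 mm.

PW ≈ 36.4 mm; rainfall ≈ 10.2 mm

Precipitable water is the column-integrated vapour mass per unit area: PW = (1/g) Σ q̄ Δp, with q in kg/kg and Δp in Pa (1 kg/m² of water = 1 mm).
Layer 1000–680 hPa: Δp = 320 hPa = 32000 Pa, q̄ = 0.0084 kg/kg → 0.0084 × 32000 / 9.8 = 27.43 mm
Layer 680–600 hPa: Δp = 80 hPa = 8000 Pa, q̄ = 0.0048 kg/kg → 0.0048 × 8000 / 9.8 = 3.92 mm
Layer 600–410 hPa: Δp = 190 hPa = 19000 Pa, q̄ = 0.0016 kg/kg → 0.0016 × 19000 / 9.8 = 3.10 mm
Layer 410–300 hPa: Δp = 110 hPa = 11000 Pa, q̄ = 0.0017 kg/kg → 0.0017 × 11000 / 9.8 = 1.91 mm
PW = 27.43 + 3.92 + 3.10 + 1.91 = 36.36 ≈ 36.4 mm.
Rainfall = ε × PW = 0.28 × 36.4 = 10.2 mm.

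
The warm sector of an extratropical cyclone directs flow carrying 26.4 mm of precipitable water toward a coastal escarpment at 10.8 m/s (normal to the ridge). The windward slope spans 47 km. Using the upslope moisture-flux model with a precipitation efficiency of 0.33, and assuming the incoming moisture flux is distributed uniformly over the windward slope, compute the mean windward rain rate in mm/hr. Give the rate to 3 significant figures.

Incoming column moisture flux per unit ridge length: F = V × PW = 10.8 × 26.4 = 285.12 mm·m/s.
Spread over the 47 km slope with efficiency ε = 0.33: R = ε·F/W = 0.33 × 285.12 / 47000 m = 2.002e-03 mm/s.
R = 2.002e-03 × 3600 = 7.21 mm/hr.

R ≈ 7.21 mm/hr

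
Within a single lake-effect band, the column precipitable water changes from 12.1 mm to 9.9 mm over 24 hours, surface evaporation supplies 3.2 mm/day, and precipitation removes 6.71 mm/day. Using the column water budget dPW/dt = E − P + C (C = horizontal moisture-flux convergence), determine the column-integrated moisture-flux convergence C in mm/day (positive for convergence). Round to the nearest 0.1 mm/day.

dPW/dt = (9.9 − 12.1) mm / (24/24 day) = -2.200 mm/day.
C = dPW/dt − E + P = (-2.200) − 3.2 + 6.71 = 1.3 mm/day.

C ≈ 1.3 mm/day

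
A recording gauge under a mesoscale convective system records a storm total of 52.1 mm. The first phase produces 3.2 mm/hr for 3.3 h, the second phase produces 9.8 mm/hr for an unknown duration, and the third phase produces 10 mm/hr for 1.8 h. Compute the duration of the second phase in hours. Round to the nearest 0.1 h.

Known phases: 3.2 × 3.3 + 10 × 1.8 = 10.56 + 18 = 28.56 mm.
Remaining depth = 52.1 − 28.56 = 23.54 mm.
Duration = 23.54 / 9.8 = 2.4 h.

duration ≈ 2.4 h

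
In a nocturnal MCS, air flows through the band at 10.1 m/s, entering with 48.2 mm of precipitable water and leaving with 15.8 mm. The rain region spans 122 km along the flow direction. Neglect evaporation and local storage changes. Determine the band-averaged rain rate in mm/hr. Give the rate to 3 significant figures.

R ≈ 9.66 mm/hr

Column moisture flux per unit crosswind length is F = V × PW.
Inflow: F_in = 10.1 × 48.2 = 486.82 mm·m/s
Outflow: F_out = 10.1 × 15.8 = 159.58 mm·m/s
Steady-state rate R = (F_in − F_out)/L = (486.82 − 159.58) / 122000 m = 2.682e-03 mm/s.
R = 2.682e-03 × 3600 = 9.66 mm/hr.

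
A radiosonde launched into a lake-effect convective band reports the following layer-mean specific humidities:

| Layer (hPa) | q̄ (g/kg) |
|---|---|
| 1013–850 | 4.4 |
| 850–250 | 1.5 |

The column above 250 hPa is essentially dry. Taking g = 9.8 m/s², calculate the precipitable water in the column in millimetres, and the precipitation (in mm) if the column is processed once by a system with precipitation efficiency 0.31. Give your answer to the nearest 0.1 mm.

PW ≈ 16.5 mm; precipitation ≈ 5.1 mm

Precipitable water is the column-integrated vapour mass per unit area: PW = (1/g) Σ q̄ Δp, with q in kg/kg and Δp in Pa (1 kg/m² of water = 1 mm).
Layer 1013–850 hPa: Δp = 163 hPa = 16300 Pa, q̄ = 0.0044 kg/kg → 0.0044 × 16300 / 9.8 = 7.32 mm
Layer 850–250 hPa: Δp = 600 hPa = 60000 Pa, q̄ = 0.0015 kg/kg → 0.0015 × 60000 / 9.8 = 9.18 mm
PW = 7.32 + 9.18 = 16.50 ≈ 16.5 mm.
Precipitation = ε × PW = 0.31 × 16.5 = 5.1 mm.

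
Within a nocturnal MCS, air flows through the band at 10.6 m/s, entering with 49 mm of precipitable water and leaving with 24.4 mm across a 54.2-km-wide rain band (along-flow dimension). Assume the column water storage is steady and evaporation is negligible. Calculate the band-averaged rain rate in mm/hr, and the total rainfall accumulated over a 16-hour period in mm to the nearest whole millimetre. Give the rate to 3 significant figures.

R ≈ 17.3 mm/hr; total ≈ 277 mm

Column moisture flux per unit crosswind length is F = V × PW.
Inflow: F_in = 10.6 × 49 = 519.4 mm·m/s
Outflow: F_out = 10.6 × 24.4 = 258.64 mm·m/s
Steady-state rate R = (F_in − F_out)/L = (519.4 − 258.64) / 54200 m = 4.811e-03 mm/s.
R = 4.811e-03 × 3600 = 17.3 mm/hr.
Over 16 h: total = 17.3 × 16 = 276.8 ≈ 277 mm.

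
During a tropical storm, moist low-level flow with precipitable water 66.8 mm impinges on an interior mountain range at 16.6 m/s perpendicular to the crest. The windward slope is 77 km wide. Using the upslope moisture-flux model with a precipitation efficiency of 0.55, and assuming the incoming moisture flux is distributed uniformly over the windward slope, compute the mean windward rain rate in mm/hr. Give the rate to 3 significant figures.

Incoming column moisture flux per unit ridge length: F = V × PW = 16.6 × 66.8 = 1108.88 mm·m/s.
Spread over the 77 km slope with efficiency ε = 0.55: R = ε·F/W = 0.55 × 1108.88 / 77000 m = 7.921e-03 mm/s.
R = 7.921e-03 × 3600 = 28.5 mm/hr.

R ≈ 28.5 mm/hr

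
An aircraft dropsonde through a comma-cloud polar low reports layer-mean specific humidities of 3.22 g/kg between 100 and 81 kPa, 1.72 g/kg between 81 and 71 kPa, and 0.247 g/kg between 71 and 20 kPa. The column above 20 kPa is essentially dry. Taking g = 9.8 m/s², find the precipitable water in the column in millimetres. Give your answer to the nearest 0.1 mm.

PW ≈ 9.3 mm

Precipitable water is the column-integrated vapour mass per unit area: PW = (1/g) Σ q̄ Δp, with q in kg/kg and Δp in Pa (1 kg/m² of water = 1 mm).
Layer 100–81 kPa: Δp = 190 hPa = 19000 Pa, q̄ = 0.00322 kg/kg → 0.00322 × 19000 / 9.8 = 6.24 mm
Layer 81–71 kPa: Δp = 100 hPa = 10000 Pa, q̄ = 0.00172 kg/kg → 0.00172 × 10000 / 9.8 = 1.76 mm
Layer 71–20 kPa: Δp = 510 hPa = 51000 Pa, q̄ = 0.000247 kg/kg → 0.000247 × 51000 / 9.8 = 1.29 mm
PW = 6.24 + 1.76 + 1.29 = 9.29 ≈ 9.3 mm.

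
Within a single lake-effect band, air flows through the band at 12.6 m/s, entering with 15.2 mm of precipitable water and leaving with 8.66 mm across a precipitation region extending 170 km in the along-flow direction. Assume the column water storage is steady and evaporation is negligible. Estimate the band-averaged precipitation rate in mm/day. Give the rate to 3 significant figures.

Column moisture flux per unit crosswind length is F = V × PW.
Inflow: F_in = 12.6 × 15.2 = 191.52 mm·m/s
Outflow: F_out = 12.6 × 8.66 = 109.116 mm·m/s
Steady-state rate R = (F_in − F_out)/L = (191.52 − 109.116) / 170000 m = 4.847e-04 mm/s.
R = 4.847e-04 × 3600 × 24 = 41.9 mm/day.

R ≈ 41.9 mm/day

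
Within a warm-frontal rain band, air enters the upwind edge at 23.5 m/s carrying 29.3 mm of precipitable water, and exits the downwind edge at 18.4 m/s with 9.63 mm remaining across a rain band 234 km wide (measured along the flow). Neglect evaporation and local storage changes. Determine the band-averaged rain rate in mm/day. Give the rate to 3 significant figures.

R ≈ 189 mm/day

Column moisture flux per unit crosswind length is F = V × PW.
Inflow: F_in = 23.5 × 29.3 = 688.55 mm·m/s
Outflow: F_out = 18.4 × 9.63 = 177.192 mm·m/s
Steady-state rate R = (F_in − F_out)/L = (688.55 − 177.192) / 234000 m = 2.185e-03 mm/s.
R = 2.185e-03 × 3600 × 24 = 189 mm/day.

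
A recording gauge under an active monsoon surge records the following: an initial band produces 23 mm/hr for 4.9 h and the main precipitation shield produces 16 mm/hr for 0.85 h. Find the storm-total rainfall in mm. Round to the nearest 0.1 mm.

Total = Σ Rᵢ Δtᵢ = 23 × 4.9 + 16 × 0.85
      = 112.7 + 13.6 = 126.3 mm.

total ≈ 126.3 mm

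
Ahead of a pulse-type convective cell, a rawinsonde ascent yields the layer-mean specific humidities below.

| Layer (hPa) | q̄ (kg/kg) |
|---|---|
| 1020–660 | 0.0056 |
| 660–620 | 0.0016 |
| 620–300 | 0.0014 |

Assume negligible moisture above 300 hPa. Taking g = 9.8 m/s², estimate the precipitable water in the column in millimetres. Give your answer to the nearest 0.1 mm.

PW ≈ 25.8 mm

Precipitable water is the column-integrated vapour mass per unit area: PW = (1/g) Σ q̄ Δp, with q in kg/kg and Δp in Pa (1 kg/m² of water = 1 mm).
Layer 1020–660 hPa: Δp = 360 hPa = 36000 Pa, q̄ = 0.0056 kg/kg → 0.0056 × 36000 / 9.8 = 20.57 mm
Layer 660–620 hPa: Δp = 40 hPa = 4000 Pa, q̄ = 0.0016 kg/kg → 0.0016 × 4000 / 9.8 = 0.65 mm
Layer 620–300 hPa: Δp = 320 hPa = 32000 Pa, q̄ = 0.0014 kg/kg → 0.0014 × 32000 / 9.8 = 4.57 mm
PW = 20.57 + 0.65 + 4.57 = 25.79 ≈ 25.8 mm.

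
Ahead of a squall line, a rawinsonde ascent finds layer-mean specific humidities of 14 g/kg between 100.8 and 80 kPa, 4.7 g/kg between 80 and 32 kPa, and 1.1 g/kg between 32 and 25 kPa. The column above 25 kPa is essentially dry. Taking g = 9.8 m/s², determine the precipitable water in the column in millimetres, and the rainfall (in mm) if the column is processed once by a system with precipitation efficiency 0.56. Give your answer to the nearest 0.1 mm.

Precipitable water is the column-integrated vapour mass per unit area: PW = (1/g) Σ q̄ Δp, with q in kg/kg and Δp in Pa (1 kg/m² of water = 1 mm).
Layer 100.8–80 kPa: Δp = 208 hPa = 20800 Pa, q̄ = 0.014 kg/kg → 0.014 × 20800 / 9.8 = 29.71 mm
Layer 80–32 kPa: Δp = 480 hPa = 48000 Pa, q̄ = 0.0047 kg/kg → 0.0047 × 48000 / 9.8 = 23.02 mm
Layer 32–25 kPa: Δp = 70 hPa = 7000 Pa, q̄ = 0.0011 kg/kg → 0.0011 × 7000 / 9.8 = 0.79 mm
PW = 29.71 + 23.02 + 0.79 = 53.52 ≈ 53.5 mm.
Rainfall = ε × PW = 0.56 × 53.5 = 30.0 mm.

PW ≈ 53.5 mm; rainfall ≈ 30.0 mm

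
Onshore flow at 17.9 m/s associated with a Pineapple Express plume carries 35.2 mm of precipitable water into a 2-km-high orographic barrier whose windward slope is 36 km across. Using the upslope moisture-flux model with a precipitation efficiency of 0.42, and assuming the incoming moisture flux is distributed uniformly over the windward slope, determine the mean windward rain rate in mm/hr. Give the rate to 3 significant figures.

R ≈ 26.5 mm/hr

Incoming column moisture flux per unit ridge length: F = V × PW = 17.9 × 35.2 = 630.08 mm·m/s.
Spread over the 36 km slope with efficiency ε = 0.42: R = ε·F/W = 0.42 × 630.08 / 36000 m = 7.351e-03 mm/s.
R = 7.351e-03 × 3600 = 26.5 mm/hr.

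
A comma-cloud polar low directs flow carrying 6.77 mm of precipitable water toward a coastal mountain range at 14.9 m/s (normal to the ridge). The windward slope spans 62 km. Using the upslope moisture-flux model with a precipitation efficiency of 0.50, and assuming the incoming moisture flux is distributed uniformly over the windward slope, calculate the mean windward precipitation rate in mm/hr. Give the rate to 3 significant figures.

Incoming column moisture flux per unit ridge length: F = V × PW = 14.9 × 6.77 = 100.873 mm·m/s.
Spread over the 62 km slope with efficiency ε = 0.50: R = ε·F/W = 0.50 × 100.873 / 62000 m = 8.135e-04 mm/s.
R = 8.135e-04 × 3600 = 2.93 mm/hr.

R ≈ 2.93 mm/hr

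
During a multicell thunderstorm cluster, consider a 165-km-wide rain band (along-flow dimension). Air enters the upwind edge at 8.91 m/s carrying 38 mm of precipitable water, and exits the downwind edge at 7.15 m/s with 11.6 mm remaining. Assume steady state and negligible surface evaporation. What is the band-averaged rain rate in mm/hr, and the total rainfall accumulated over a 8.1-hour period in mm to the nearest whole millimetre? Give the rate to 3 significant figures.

Column moisture flux per unit crosswind length is F = V × PW.
Inflow: F_in = 8.91 × 38 = 338.58 mm·m/s
Outflow: F_out = 7.15 × 11.6 = 82.94 mm·m/s
Steady-state rate R = (F_in − F_out)/L = (338.58 − 82.94) / 165000 m = 1.549e-03 mm/s.
R = 1.549e-03 × 3600 = 5.58 mm/hr.
Over 8.1 h: total = 5.58 × 8.1 = 45.198 ≈ 45 mm.

R ≈ 5.58 mm/hr; total ≈ 45 mm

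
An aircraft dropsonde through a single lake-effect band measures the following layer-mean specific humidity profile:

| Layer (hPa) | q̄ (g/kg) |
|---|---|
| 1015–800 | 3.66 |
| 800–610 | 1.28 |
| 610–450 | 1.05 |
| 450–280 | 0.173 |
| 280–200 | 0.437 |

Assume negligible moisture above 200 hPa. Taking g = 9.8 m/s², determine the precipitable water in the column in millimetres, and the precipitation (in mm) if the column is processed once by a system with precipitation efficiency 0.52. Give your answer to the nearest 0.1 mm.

Precipitable water is the column-integrated vapour mass per unit area: PW = (1/g) Σ q̄ Δp, with q in kg/kg and Δp in Pa (1 kg/m² of water = 1 mm).
Layer 1015–800 hPa: Δp = 215 hPa = 21500 Pa, q̄ = 0.00366 kg/kg → 0.00366 × 21500 / 9.8 = 8.03 mm
Layer 800–610 hPa: Δp = 190 hPa = 19000 Pa, q̄ = 0.00128 kg/kg → 0.00128 × 19000 / 9.8 = 2.48 mm
Layer 610–450 hPa: Δp = 160 hPa = 16000 Pa, q̄ = 0.00105 kg/kg → 0.00105 × 16000 / 9.8 = 1.71 mm
Layer 450–280 hPa: Δp = 170 hPa = 17000 Pa, q̄ = 0.000173 kg/kg → 0.000173 × 17000 / 9.8 = 0.30 mm
Layer 280–200 hPa: Δp = 80 hPa = 8000 Pa, q̄ = 0.000437 kg/kg → 0.000437 × 8000 / 9.8 = 0.36 mm
PW = 8.03 + 2.48 + 1.71 + 0.30 + 0.36 = 12.88 ≈ 12.9 mm.
Precipitation = ε × PW = 0.52 × 12.9 = 6.7 mm.

PW ≈ 12.9 mm; precipitation ≈ 6.7 mm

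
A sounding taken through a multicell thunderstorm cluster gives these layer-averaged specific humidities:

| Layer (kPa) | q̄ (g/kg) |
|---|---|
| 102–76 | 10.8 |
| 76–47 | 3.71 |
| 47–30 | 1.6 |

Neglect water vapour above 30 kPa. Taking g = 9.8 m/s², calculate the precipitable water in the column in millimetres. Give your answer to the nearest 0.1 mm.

PW ≈ 42.4 mm

Precipitable water is the column-integrated vapour mass per unit area: PW = (1/g) Σ q̄ Δp, with q in kg/kg and Δp in Pa (1 kg/m² of water = 1 mm).
Layer 102–76 kPa: Δp = 260 hPa = 26000 Pa, q̄ = 0.0108 kg/kg → 0.0108 × 26000 / 9.8 = 28.65 mm
Layer 76–47 kPa: Δp = 290 hPa = 29000 Pa, q̄ = 0.00371 kg/kg → 0.00371 × 29000 / 9.8 = 10.98 mm
Layer 47–30 kPa: Δp = 170 hPa = 17000 Pa, q̄ = 0.0016 kg/kg → 0.0016 × 17000 / 9.8 = 2.78 mm
PW = 28.65 + 10.98 + 2.78 = 42.41 ≈ 42.4 mm.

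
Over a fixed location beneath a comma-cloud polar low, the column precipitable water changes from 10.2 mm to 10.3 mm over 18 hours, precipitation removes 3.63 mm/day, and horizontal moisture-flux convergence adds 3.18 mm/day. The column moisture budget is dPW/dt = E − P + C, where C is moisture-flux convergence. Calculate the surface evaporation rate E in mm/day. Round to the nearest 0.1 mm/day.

E ≈ 0.6 mm/day

dPW/dt = (10.3 − 10.2) mm / (18/24 day) = +0.133 mm/day.
E = dPW/dt + P − C = (+0.133) + 3.63 − (3.18) = 0.6 mm/day.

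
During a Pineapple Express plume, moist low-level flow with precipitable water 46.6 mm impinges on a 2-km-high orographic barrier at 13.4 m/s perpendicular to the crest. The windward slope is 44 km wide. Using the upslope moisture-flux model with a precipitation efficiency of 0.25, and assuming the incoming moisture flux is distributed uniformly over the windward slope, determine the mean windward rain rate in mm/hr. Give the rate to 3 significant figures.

R ≈ 12.8 mm/hr

Incoming column moisture flux per unit ridge length: F = V × PW = 13.4 × 46.6 = 624.44 mm·m/s.
Spread over the 44 km slope with efficiency ε = 0.25: R = ε·F/W = 0.25 × 624.44 / 44000 m = 3.548e-03 mm/s.
R = 3.548e-03 × 3600 = 12.8 mm/hr.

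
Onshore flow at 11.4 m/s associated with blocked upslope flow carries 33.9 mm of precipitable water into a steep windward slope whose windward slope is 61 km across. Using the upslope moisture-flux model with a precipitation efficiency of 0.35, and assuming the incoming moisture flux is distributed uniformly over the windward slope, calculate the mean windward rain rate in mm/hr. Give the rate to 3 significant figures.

Incoming column moisture flux per unit ridge length: F = V × PW = 11.4 × 33.9 = 386.46 mm·m/s.
Spread over the 61 km slope with efficiency ε = 0.35: R = ε·F/W = 0.35 × 386.46 / 61000 m = 2.217e-03 mm/s.
R = 2.217e-03 × 3600 = 7.98 mm/hr.

R ≈ 7.98 mm/hr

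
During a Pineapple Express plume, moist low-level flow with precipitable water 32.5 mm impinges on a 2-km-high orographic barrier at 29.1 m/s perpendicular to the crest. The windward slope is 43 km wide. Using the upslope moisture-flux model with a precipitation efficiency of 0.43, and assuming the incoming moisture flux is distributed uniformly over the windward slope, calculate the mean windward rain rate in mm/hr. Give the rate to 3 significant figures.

R ≈ 34.0 mm/hr

Incoming column moisture flux per unit ridge length: F = V × PW = 29.1 × 32.5 = 945.75 mm·m/s.
Spread over the 43 km slope with efficiency ε = 0.43: R = ε·F/W = 0.43 × 945.75 / 43000 m = 9.458e-03 mm/s.
R = 9.458e-03 × 3600 = 34.0 mm/hr.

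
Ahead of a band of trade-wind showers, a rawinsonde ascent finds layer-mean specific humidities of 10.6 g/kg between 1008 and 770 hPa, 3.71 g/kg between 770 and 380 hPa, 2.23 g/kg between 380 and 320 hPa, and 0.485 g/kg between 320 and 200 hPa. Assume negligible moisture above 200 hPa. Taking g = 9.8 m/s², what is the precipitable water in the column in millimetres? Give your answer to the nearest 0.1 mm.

Precipitable water is the column-integrated vapour mass per unit area: PW = (1/g) Σ q̄ Δp, with q in kg/kg and Δp in Pa (1 kg/m² of water = 1 mm).
Layer 1008–770 hPa: Δp = 238 hPa = 23800 Pa, q̄ = 0.0106 kg/kg → 0.0106 × 23800 / 9.8 = 25.74 mm
Layer 770–380 hPa: Δp = 390 hPa = 39000 Pa, q̄ = 0.00371 kg/kg → 0.00371 × 39000 / 9.8 = 14.76 mm
Layer 380–320 hPa: Δp = 60 hPa = 6000 Pa, q̄ = 0.00223 kg/kg → 0.00223 × 6000 / 9.8 = 1.37 mm
Layer 320–200 hPa: Δp = 120 hPa = 12000 Pa, q̄ = 0.000485 kg/kg → 0.000485 × 12000 / 9.8 = 0.59 mm
PW = 25.74 + 14.76 + 1.37 + 0.59 = 42.46 ≈ 42.5 mm.

PW ≈ 42.5 mm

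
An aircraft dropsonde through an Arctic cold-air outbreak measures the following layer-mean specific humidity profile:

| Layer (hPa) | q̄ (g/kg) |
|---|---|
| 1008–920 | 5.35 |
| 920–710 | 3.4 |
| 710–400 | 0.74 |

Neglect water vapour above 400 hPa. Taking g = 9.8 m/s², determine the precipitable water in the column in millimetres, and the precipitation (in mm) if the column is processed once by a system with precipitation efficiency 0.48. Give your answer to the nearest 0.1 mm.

PW ≈ 14.4 mm; precipitation ≈ 6.9 mm

Precipitable water is the column-integrated vapour mass per unit area: PW = (1/g) Σ q̄ Δp, with q in kg/kg and Δp in Pa (1 kg/m² of water = 1 mm).
Layer 1008–920 hPa: Δp = 88 hPa = 8800 Pa, q̄ = 0.00535 kg/kg → 0.00535 × 8800 / 9.8 = 4.80 mm
Layer 920–710 hPa: Δp = 210 hPa = 21000 Pa, q̄ = 0.0034 kg/kg → 0.0034 × 21000 / 9.8 = 7.29 mm
Layer 710–400 hPa: Δp = 310 hPa = 31000 Pa, q̄ = 0.00074 kg/kg → 0.00074 × 31000 / 9.8 = 2.34 mm
PW = 4.80 + 7.29 + 2.34 = 14.43 ≈ 14.4 mm.
Precipitation = ε × PW = 0.48 × 14.4 = 6.9 mm.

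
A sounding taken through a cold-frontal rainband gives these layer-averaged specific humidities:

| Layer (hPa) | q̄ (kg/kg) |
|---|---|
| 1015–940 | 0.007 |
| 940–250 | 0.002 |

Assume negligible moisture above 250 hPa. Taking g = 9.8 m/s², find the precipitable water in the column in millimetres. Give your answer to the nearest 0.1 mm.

PW ≈ 19.4 mm

Precipitable water is the column-integrated vapour mass per unit area: PW = (1/g) Σ q̄ Δp, with q in kg/kg and Δp in Pa (1 kg/m² of water = 1 mm).
Layer 1015–940 hPa: Δp = 75 hPa = 7500 Pa, q̄ = 0.007 kg/kg → 0.007 × 7500 / 9.8 = 5.36 mm
Layer 940–250 hPa: Δp = 690 hPa = 69000 Pa, q̄ = 0.002 kg/kg → 0.002 × 69000 / 9.8 = 14.08 mm
PW = 5.36 + 14.08 = 19.44 ≈ 19.4 mm.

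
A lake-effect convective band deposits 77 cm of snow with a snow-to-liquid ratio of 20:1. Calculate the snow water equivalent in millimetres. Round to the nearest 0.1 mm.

SWE = snow depth / ratio = 77 cm / 20 = 3.850 cm = 38.5 mm.

SWE ≈ 38.5 mm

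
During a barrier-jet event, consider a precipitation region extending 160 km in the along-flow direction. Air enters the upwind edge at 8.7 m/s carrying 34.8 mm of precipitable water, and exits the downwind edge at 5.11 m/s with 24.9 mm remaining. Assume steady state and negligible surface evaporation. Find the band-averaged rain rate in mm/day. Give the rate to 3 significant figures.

Column moisture flux per unit crosswind length is F = V × PW.
Inflow: F_in = 8.7 × 34.8 = 302.76 mm·m/s
Outflow: F_out = 5.11 × 24.9 = 127.239 mm·m/s
Steady-state rate R = (F_in − F_out)/L = (302.76 − 127.239) / 160000 m = 1.097e-03 mm/s.
R = 1.097e-03 × 3600 × 24 = 94.8 mm/day.

R ≈ 94.8 mm/day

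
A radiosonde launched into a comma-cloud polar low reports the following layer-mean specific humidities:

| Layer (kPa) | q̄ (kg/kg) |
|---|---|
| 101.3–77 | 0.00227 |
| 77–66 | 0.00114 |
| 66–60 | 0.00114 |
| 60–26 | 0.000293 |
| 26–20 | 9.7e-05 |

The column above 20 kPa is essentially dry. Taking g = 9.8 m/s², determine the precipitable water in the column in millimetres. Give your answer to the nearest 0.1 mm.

PW ≈ 8.7 mm

Precipitable water is the column-integrated vapour mass per unit area: PW = (1/g) Σ q̄ Δp, with q in kg/kg and Δp in Pa (1 kg/m² of water = 1 mm).
Layer 101.3–77 kPa: Δp = 243 hPa = 24300 Pa, q̄ = 0.00227 kg/kg → 0.00227 × 24300 / 9.8 = 5.63 mm
Layer 77–66 kPa: Δp = 110 hPa = 11000 Pa, q̄ = 0.00114 kg/kg → 0.00114 × 11000 / 9.8 = 1.28 mm
Layer 66–60 kPa: Δp = 60 hPa = 6000 Pa, q̄ = 0.00114 kg/kg → 0.00114 × 6000 / 9.8 = 0.70 mm
Layer 60–26 kPa: Δp = 340 hPa = 34000 Pa, q̄ = 0.000293 kg/kg → 0.000293 × 34000 / 9.8 = 1.02 mm
Layer 26–20 kPa: Δp = 60 hPa = 6000 Pa, q̄ = 9.7e-05 kg/kg → 9.7e-05 × 6000 / 9.8 = 0.06 mm
PW = 5.63 + 1.28 + 0.70 + 1.02 + 0.06 = 8.69 ≈ 8.7 mm.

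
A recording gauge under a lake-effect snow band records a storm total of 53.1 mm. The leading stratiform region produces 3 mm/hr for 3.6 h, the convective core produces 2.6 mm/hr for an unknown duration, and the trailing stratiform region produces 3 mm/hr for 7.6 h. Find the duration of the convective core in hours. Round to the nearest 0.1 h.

Known phases: 3 × 3.6 + 3 × 7.6 = 10.8 + 22.8 = 33.6 mm.
Remaining depth = 53.1 − 33.6 = 19.5 mm.
Duration = 19.5 / 2.6 = 7.5 h.

duration ≈ 7.5 h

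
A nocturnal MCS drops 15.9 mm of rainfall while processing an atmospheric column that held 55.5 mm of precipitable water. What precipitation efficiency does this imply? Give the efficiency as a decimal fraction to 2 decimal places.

ε = rainfall / PW = 15.9 / 55.5 = 0.29.

ε ≈ 0.29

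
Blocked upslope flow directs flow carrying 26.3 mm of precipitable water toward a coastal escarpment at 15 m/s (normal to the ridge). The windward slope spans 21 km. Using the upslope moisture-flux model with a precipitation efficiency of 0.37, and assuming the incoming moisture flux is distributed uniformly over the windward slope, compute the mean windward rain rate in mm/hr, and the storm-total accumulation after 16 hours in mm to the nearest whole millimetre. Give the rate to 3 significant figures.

Incoming column moisture flux per unit ridge length: F = V × PW = 15 × 26.3 = 394.5 mm·m/s.
Spread over the 21 km slope with efficiency ε = 0.37: R = ε·F/W = 0.37 × 394.5 / 21000 m = 6.951e-03 mm/s.
R = 6.951e-03 × 3600 = 25.0 mm/hr.
Over 16 h: total = 25.0 × 16 = 400 mm.

R ≈ 25.0 mm/hr; total ≈ 400 mm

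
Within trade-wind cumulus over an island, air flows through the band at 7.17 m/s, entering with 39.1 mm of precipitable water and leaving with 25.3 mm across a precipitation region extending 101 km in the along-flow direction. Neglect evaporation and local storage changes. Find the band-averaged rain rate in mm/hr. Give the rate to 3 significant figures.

Column moisture flux per unit crosswind length is F = V × PW.
Inflow: F_in = 7.17 × 39.1 = 280.347 mm·m/s
Outflow: F_out = 7.17 × 25.3 = 181.401 mm·m/s
Steady-state rate R = (F_in − F_out)/L = (280.347 − 181.401) / 101000 m = 9.797e-04 mm/s.
R = 9.797e-04 × 3600 = 3.53 mm/hr.

R ≈ 3.53 mm/hr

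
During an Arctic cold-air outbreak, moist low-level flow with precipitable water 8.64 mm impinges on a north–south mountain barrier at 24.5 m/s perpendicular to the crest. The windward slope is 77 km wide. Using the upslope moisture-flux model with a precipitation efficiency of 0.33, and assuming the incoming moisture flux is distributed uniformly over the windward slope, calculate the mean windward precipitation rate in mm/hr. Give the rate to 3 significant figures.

Incoming column moisture flux per unit ridge length: F = V × PW = 24.5 × 8.64 = 211.68 mm·m/s.
Spread over the 77 km slope with efficiency ε = 0.33: R = ε·F/W = 0.33 × 211.68 / 77000 m = 9.072e-04 mm/s.
R = 9.072e-04 × 3600 = 3.27 mm/hr.

R ≈ 3.27 mm/hr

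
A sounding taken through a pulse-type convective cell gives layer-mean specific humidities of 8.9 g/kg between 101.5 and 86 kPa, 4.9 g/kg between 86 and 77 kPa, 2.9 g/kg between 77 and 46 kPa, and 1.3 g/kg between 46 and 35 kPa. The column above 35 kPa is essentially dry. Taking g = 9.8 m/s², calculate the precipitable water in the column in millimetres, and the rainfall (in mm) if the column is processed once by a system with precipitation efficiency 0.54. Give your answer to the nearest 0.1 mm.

Precipitable water is the column-integrated vapour mass per unit area: PW = (1/g) Σ q̄ Δp, with q in kg/kg and Δp in Pa (1 kg/m² of water = 1 mm).
Layer 101.5–86 kPa: Δp = 155 hPa = 15500 Pa, q̄ = 0.0089 kg/kg → 0.0089 × 15500 / 9.8 = 14.08 mm
Layer 86–77 kPa: Δp = 90 hPa = 9000 Pa, q̄ = 0.0049 kg/kg → 0.0049 × 9000 / 9.8 = 4.50 mm
Layer 77–46 kPa: Δp = 310 hPa = 31000 Pa, q̄ = 0.0029 kg/kg → 0.0029 × 31000 / 9.8 = 9.17 mm
Layer 46–35 kPa: Δp = 110 hPa = 11000 Pa, q̄ = 0.0013 kg/kg → 0.0013 × 11000 / 9.8 = 1.46 mm
PW = 14.08 + 4.50 + 9.17 + 1.46 = 29.21 ≈ 29.2 mm.
Rainfall = ε × PW = 0.54 × 29.2 = 15.8 mm.

PW ≈ 29.2 mm; rainfall ≈ 15.8 mm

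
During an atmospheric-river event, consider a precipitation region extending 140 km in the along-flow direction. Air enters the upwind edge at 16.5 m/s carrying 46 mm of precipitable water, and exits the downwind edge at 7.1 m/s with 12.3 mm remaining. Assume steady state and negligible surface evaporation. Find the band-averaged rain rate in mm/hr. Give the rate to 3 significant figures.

Column moisture flux per unit crosswind length is F = V × PW.
Inflow: F_in = 16.5 × 46 = 759 mm·m/s
Outflow: F_out = 7.1 × 12.3 = 87.33 mm·m/s
Steady-state rate R = (F_in − F_out)/L = (759 − 87.33) / 140000 m = 4.798e-03 mm/s.
R = 4.798e-03 × 3600 = 17.3 mm/hr.

R ≈ 17.3 mm/hr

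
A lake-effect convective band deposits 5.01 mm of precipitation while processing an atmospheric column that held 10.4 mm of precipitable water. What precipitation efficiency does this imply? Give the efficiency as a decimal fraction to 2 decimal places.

ε ≈ 0.48

ε = precipitation / PW = 5.01 / 10.4 = 0.48.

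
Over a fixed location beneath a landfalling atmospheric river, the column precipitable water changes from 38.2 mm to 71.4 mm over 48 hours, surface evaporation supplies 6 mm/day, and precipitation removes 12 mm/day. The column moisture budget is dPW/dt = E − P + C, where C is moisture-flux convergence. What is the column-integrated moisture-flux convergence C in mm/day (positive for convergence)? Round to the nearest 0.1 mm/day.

dPW/dt = (71.4 − 38.2) mm / (48/24 day) = +16.600 mm/day.
C = dPW/dt − E + P = (+16.600) − 6 + 12 = 22.6 mm/day.

C ≈ 22.6 mm/day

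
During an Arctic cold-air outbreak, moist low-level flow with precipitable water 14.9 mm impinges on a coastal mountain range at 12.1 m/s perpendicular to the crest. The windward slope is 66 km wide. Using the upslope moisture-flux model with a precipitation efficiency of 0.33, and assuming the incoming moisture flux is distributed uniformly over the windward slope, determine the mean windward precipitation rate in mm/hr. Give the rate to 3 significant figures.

R ≈ 3.25 mm/hr

Incoming column moisture flux per unit ridge length: F = V × PW = 12.1 × 14.9 = 180.29 mm·m/s.
Spread over the 66 km slope with efficiency ε = 0.33: R = ε·F/W = 0.33 × 180.29 / 66000 m = 9.015e-04 mm/s.
R = 9.015e-04 × 3600 = 3.25 mm/hr.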